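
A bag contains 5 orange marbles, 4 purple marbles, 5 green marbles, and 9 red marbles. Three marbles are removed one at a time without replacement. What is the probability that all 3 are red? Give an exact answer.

P = 9/23 × 8/22 × 7/21 = 504/10626 = 12/253.

12/253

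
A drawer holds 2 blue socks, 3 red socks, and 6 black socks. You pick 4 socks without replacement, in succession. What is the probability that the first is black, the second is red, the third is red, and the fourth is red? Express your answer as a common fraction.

Chain rule:
P = 6/11 × 3/10 × 2/9 × 1/8 = 36/7920 = 1/220.

1/220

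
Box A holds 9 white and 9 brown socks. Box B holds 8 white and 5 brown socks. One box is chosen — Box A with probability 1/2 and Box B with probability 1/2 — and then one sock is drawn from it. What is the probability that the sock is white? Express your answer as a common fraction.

29/52

From Box A: P(white) = 9/18.
From Box B: P(white) = 8/13.
Total probability = (1/2)(9/18) + (1/2)(8/13) = 29/52.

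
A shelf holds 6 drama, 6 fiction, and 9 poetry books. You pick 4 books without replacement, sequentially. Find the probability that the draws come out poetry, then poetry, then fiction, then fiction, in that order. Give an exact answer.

Multiply the probability of each draw given the previous ones:
P = 9/21 × 8/20 × 6/19 × 5/18 = 2160/143640 = 2/133.

2/133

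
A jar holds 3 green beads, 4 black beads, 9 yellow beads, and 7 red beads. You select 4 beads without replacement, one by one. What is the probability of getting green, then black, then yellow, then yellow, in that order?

36/8855

Each draw changes the counts, so multiply the conditional probabilities along the sequence:
P = 3/23 × 4/22 × 9/21 × 8/20 = 864/212520 = 36/8855.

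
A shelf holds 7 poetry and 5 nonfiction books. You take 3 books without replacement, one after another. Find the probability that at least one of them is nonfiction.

37/44

P(no nonfiction) = 7/12 × 6/11 × 5/10 = 210/1320 = 7/44.
P(at least one) = 1 − 7/44 = 37/44.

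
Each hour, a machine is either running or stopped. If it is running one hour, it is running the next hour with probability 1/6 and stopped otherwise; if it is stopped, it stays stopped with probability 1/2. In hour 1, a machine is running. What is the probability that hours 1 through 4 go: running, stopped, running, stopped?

Hour 1 is given. For each transition, use the conditional probability from the current state:
P(stopped | running) = 5/6; P(running | stopped) = 1/2; P(stopped | running) = 5/6.
P = 5/6 × 1/2 × 5/6 = 25/72.

25/72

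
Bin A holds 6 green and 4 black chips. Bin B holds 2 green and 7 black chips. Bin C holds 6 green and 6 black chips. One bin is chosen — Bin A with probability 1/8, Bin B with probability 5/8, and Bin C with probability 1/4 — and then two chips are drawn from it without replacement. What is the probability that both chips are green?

From Bin A: P(both green) = (6/10)(5/9) = 1/3.
From Bin B: P(both green) = (2/9)(1/8) = 1/36.
From Bin C: P(both green) = (6/12)(5/11) = 5/22.
Total probability = (1/8)(1/3) + (5/8)(1/36) + (1/4)(5/22) = 367/3168.

367/3168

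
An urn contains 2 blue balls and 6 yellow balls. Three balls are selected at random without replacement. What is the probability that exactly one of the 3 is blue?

One ordering (blue drawn first) has probability 2/8 × 6/7 × 5/6 = 60/336 = 5/28.
There are C(3,1) = 3 such orderings, each equally likely, so P = 3 × 5/28 = 15/28.

15/28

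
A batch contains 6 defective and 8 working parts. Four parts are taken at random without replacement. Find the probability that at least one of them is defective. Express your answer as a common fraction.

P(no defective) = 8/14 × 7/13 × 6/12 × 5/11 = 1680/24024 = 10/143.
P(at least one) = 1 − 10/143 = 133/143.

133/143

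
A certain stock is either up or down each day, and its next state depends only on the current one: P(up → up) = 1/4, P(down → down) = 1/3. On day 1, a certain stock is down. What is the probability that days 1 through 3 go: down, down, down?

1/9

Day 1 is given. For each transition, use the conditional probability from the current state:
P(down | down) = 1/3; P(down | down) = 1/3.
P = 1/3 × 1/3 = 1/9.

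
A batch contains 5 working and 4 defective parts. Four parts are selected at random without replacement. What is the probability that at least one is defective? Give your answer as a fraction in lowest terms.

P(no defective) = 5/9 × 4/8 × 3/7 × 2/6 = 120/3024 = 5/126.
P(at least one) = 1 − 5/126 = 121/126.

121/126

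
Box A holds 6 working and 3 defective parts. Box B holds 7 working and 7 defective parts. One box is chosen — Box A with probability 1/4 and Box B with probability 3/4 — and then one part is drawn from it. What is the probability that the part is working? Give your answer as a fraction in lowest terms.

From Box A: P(working) = 6/9.
From Box B: P(working) = 7/14.
Total probability = (1/4)(6/9) + (3/4)(7/14) = 13/24.

13/24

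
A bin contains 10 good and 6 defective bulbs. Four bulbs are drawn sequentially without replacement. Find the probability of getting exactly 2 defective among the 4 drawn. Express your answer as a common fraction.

135/364

One ordering (defective drawn first) has probability 6/16 × 5/15 × 10/14 × 9/13 = 2700/43680 = 45/728.
There are C(4,2) = 6 such orderings, each equally likely, so P = 6 × 45/728 = 135/364.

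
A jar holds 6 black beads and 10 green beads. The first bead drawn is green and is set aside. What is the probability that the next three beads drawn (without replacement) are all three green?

12/65

After the first draw, 9 of the remaining 15 beads are green.
P = 9/15 × 8/14 × 7/13 = 504/2730 = 12/65.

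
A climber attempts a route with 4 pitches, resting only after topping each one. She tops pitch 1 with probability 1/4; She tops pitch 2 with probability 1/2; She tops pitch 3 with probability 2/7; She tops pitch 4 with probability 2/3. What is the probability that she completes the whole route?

1/42

Each stage is reached only if all earlier stages succeed, so
P = 1/4 × 1/2 × 2/7 × 2/3 = 4/168 = 1/42.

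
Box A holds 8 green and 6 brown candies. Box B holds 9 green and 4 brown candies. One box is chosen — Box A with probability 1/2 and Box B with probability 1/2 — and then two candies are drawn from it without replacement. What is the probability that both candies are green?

5/13

From Box A: P(both green) = (8/14)(7/13) = 4/13.
From Box B: P(both green) = (9/13)(8/12) = 6/13.
Total probability = (1/2)(4/13) + (1/2)(6/13) = 5/13.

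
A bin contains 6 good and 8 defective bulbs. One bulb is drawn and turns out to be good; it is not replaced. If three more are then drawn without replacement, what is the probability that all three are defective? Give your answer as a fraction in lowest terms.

After the first draw, 8 of the remaining 13 bulbs are defective.
P = 8/13 × 7/12 × 6/11 = 336/1716 = 28/143.

28/143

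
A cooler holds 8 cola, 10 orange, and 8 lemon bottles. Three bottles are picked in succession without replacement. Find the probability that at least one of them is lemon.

P(no lemon) = 18/26 × 17/25 × 16/24 = 4896/15600 = 102/325.
P(at least one) = 1 − 102/325 = 223/325.

223/325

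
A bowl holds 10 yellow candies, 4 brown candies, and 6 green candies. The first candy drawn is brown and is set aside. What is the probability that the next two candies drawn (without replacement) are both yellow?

5/19

With the first candy removed, 10 yellow remain out of 19.
P = 10/19 × 9/18 = 90/342 = 5/19.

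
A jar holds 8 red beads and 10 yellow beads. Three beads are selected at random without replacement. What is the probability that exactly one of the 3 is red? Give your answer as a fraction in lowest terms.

One ordering (red drawn first) has probability 8/18 × 10/17 × 9/16 = 720/4896 = 5/34.
There are C(3,1) = 3 such orderings, each equally likely, so P = 3 × 5/34 = 15/34.

15/34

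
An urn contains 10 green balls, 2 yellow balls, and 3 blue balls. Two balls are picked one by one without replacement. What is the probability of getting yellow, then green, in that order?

Multiply the probability of each draw given the previous ones:
P = 2/15 × 10/14 = 20/210 = 2/21.

2/21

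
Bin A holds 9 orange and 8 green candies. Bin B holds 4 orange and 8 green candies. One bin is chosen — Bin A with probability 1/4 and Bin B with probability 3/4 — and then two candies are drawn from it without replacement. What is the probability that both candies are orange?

201/1496

From Bin A: P(both orange) = (9/17)(8/16) = 9/34.
From Bin B: P(both orange) = (4/12)(3/11) = 1/11.
Total probability = (1/4)(9/34) + (3/4)(1/11) = 201/1496.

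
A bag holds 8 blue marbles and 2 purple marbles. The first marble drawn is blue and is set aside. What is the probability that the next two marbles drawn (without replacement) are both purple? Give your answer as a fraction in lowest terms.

1/36

After the first draw, 2 of the remaining 9 marbles are purple.
P = 2/9 × 1/8 = 2/72 = 1/36.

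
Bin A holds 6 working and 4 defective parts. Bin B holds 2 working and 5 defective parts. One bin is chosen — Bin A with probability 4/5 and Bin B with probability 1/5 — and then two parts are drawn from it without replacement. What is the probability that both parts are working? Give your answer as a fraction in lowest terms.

29/105

From Bin A: P(both working) = (6/10)(5/9) = 1/3.
From Bin B: P(both working) = (2/7)(1/6) = 1/21.
Total probability = (4/5)(1/3) + (1/5)(1/21) = 29/105.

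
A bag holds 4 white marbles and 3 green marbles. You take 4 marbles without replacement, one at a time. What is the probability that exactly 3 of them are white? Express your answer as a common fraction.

One ordering (white drawn first) has probability 4/7 × 3/6 × 2/5 × 3/4 = 72/840 = 3/35.
There are C(4,3) = 4 such orderings, each equally likely, so P = 4 × 3/35 = 12/35.

12/35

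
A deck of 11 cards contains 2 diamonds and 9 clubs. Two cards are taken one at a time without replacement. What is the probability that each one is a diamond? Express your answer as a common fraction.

1/55

P(every draw is a diamond) = 2/11 × 1/10 = 2/110 = 1/55.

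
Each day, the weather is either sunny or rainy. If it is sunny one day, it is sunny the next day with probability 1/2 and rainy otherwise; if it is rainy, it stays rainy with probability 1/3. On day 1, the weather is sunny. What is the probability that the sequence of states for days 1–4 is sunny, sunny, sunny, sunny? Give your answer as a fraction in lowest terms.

Day 1 is given. For each transition, use the conditional probability from the current state:
P(sunny | sunny) = 1/2; P(sunny | sunny) = 1/2; P(sunny | sunny) = 1/2.
P = 1/2 × 1/2 × 1/2 = 1/8.

1/8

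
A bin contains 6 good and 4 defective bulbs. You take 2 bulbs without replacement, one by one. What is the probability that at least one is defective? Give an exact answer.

P(no defective) = 6/10 × 5/9 = 30/90 = 1/3.
P(at least one) = 1 − 1/3 = 2/3.

2/3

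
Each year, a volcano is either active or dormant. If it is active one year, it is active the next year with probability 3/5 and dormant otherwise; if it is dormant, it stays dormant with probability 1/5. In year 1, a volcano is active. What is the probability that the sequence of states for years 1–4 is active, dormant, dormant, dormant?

2/125

Year 1 is given. For each transition, use the conditional probability from the current state:
P(dormant | active) = 2/5; P(dormant | dormant) = 1/5; P(dormant | dormant) = 1/5.
P = 2/5 × 1/5 × 1/5 = 2/125.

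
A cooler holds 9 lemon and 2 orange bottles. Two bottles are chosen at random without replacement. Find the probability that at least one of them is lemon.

P(no lemon) = 2/11 × 1/10 = 2/110 = 1/55.
P(at least one) = 1 − 1/55 = 54/55.

54/55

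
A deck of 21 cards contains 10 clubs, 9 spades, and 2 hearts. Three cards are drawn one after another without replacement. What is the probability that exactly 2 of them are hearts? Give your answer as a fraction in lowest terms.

One ordering (hearts drawn first) has probability 2/21 × 1/20 × 19/19 = 38/7980 = 1/210.
There are C(3,2) = 3 such orderings, each equally likely, so P = 3 × 1/210 = 1/70.

1/70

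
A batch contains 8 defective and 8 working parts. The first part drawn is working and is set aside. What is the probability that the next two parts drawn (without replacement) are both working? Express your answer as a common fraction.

1/5

With the first part removed, 7 working remain out of 15.
P = 7/15 × 6/14 = 42/210 = 1/5.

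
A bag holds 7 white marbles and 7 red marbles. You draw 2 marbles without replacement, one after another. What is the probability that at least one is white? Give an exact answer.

P(no white) = 7/14 × 6/13 = 42/182 = 3/13.
P(at least one) = 1 − 3/13 = 10/13.

10/13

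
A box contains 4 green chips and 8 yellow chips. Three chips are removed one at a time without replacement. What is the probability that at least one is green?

41/55

P(no green) = 8/12 × 7/11 × 6/10 = 336/1320 = 14/55.
P(at least one) = 1 − 14/55 = 41/55.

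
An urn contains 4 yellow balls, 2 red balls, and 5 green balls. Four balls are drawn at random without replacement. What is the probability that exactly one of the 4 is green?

10/33

One ordering (green drawn first) has probability 5/11 × 6/10 × 5/9 × 4/8 = 600/7920 = 5/66.
There are C(4,1) = 4 such orderings, each equally likely, so P = 4 × 5/66 = 10/33.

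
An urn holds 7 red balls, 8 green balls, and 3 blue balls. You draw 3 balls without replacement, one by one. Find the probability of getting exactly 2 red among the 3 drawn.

One ordering (red drawn first) has probability 7/18 × 6/17 × 11/16 = 462/4896 = 77/816.
There are C(3,2) = 3 such orderings, each equally likely, so P = 3 × 77/816 = 77/272.

77/272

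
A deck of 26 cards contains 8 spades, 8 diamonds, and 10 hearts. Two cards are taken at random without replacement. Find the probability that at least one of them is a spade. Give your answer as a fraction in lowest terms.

P(no spades) = 18/26 × 17/25 = 306/650 = 153/325.
P(at least one) = 1 − 153/325 = 172/325.

172/325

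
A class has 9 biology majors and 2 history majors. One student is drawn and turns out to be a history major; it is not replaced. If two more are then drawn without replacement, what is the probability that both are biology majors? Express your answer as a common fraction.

4/5

With the first student removed, 9 biology majors remain out of 10.
P = 9/10 × 8/9 = 72/90 = 4/5.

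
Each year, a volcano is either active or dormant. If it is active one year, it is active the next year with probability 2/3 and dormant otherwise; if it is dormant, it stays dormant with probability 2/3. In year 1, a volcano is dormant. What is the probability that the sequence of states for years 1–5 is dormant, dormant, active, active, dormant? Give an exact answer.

Year 1 is given. For each transition, use the conditional probability from the current state:
P(dormant | dormant) = 2/3; P(active | dormant) = 1/3; P(active | active) = 2/3; P(dormant | active) = 1/3.
P = 2/3 × 1/3 × 2/3 × 1/3 = 4/81.

4/81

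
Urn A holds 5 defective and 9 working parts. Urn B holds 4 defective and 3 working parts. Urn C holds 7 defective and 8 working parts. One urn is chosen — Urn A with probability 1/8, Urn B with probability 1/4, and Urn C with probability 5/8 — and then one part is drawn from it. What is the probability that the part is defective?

23/48

From Urn A: P(defective) = 5/14.
From Urn B: P(defective) = 4/7.
From Urn C: P(defective) = 7/15.
Total probability = (1/8)(5/14) + (1/4)(4/7) + (5/8)(7/15) = 23/48.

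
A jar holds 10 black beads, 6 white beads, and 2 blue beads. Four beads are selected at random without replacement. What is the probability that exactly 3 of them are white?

4/51

One ordering (white drawn first) has probability 6/18 × 5/17 × 4/16 × 12/15 = 1440/73440 = 1/51.
There are C(4,3) = 4 such orderings, each equally likely, so P = 4 × 1/51 = 4/51.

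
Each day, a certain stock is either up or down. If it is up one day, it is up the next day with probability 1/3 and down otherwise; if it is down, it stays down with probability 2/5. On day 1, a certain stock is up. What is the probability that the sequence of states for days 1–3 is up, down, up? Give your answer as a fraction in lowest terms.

2/5

Day 1 is given. For each transition, use the conditional probability from the current state:
P(down | up) = 2/3; P(up | down) = 3/5.
P = 2/3 × 3/5 = 6/15 = 2/5.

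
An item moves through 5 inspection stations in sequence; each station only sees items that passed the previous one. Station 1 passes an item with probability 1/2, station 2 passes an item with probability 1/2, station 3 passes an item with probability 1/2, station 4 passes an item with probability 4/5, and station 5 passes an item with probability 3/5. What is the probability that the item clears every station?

3/50

Multiplying along the chain,
P = 1/2 × 1/2 × 1/2 × 4/5 × 3/5 = 12/200 = 3/50.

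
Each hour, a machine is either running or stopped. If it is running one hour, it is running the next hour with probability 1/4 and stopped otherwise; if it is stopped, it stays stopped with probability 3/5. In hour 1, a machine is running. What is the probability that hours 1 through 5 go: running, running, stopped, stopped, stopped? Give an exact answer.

27/400

Hour 1 is given. For each transition, use the conditional probability from the current state:
P(running | running) = 1/4; P(stopped | running) = 3/4; P(stopped | stopped) = 3/5; P(stopped | stopped) = 3/5.
P = 1/4 × 3/4 × 3/5 × 3/5 = 27/400.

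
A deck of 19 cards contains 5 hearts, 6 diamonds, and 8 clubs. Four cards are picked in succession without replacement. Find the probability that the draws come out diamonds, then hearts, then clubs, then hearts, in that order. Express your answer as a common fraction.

Multiply the probability of each draw given the previous ones:
P = 6/19 × 5/18 × 8/17 × 4/16 = 960/93024 = 10/969.

10/969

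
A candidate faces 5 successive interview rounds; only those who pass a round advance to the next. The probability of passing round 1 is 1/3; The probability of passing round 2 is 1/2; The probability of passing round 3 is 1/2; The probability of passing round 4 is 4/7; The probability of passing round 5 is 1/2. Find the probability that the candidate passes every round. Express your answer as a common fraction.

The events are sequential, so multiply the conditional probabilities:
P = 1/3 × 1/2 × 1/2 × 4/7 × 1/2 = 4/168 = 1/42.

1/42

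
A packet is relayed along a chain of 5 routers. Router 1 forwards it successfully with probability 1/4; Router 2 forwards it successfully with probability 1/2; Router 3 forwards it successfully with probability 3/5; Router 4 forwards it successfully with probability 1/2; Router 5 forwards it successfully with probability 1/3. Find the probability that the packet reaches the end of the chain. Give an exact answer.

1/80

The events are sequential, so multiply the conditional probabilities:
P = 1/4 × 1/2 × 3/5 × 1/2 × 1/3 = 3/240 = 1/80.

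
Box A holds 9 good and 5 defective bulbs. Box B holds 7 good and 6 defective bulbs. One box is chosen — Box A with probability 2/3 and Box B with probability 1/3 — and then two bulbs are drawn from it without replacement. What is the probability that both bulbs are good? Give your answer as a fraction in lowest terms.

193/546

From Box A: P(both good) = (9/14)(8/13) = 36/91.
From Box B: P(both good) = (7/13)(6/12) = 7/26.
Total probability = (2/3)(36/91) + (1/3)(7/26) = 193/546.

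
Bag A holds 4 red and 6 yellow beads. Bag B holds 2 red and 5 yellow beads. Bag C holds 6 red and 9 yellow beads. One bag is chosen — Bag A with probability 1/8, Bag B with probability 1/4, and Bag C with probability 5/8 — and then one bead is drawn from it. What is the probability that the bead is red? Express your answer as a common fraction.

From Bag A: P(red) = 4/10.
From Bag B: P(red) = 2/7.
From Bag C: P(red) = 6/15.
Total probability = (1/8)(4/10) + (1/4)(2/7) + (5/8)(6/15) = 13/35.

13/35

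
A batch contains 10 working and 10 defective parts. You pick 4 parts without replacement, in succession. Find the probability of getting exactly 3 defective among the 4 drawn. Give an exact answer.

One ordering (defective drawn first) has probability 10/20 × 9/19 × 8/18 × 10/17 = 7200/116280 = 20/323.
There are C(4,3) = 4 such orderings, each equally likely, so P = 4 × 20/323 = 80/323.

80/323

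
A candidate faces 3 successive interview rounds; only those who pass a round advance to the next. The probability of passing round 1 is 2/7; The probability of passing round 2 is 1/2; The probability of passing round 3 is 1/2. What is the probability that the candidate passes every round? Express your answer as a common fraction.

The events are sequential, so multiply the conditional probabilities:
P = 2/7 × 1/2 × 1/2 = 2/28 = 1/14.

1/14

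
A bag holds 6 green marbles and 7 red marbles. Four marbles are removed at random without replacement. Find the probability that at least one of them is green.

136/143

P(no green) = 7/13 × 6/12 × 5/11 × 4/10 = 840/17160 = 7/143.
P(at least one) = 1 − 7/143 = 136/143.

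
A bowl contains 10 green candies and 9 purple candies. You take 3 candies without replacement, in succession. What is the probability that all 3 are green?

P(all green) = 10/19 × 9/18 × 8/17 = 720/5814 = 40/323.

40/323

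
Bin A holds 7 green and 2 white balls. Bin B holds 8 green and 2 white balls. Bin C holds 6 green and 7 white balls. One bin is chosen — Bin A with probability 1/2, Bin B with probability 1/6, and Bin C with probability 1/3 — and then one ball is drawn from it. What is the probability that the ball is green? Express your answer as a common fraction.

From Bin A: P(green) = 7/9.
From Bin B: P(green) = 8/10.
From Bin C: P(green) = 6/13.
Total probability = (1/2)(7/9) + (1/6)(8/10) + (1/3)(6/13) = 791/1170.

791/1170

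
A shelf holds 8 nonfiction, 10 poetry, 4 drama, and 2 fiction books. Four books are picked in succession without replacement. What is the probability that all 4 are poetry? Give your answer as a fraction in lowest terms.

5/253

P(all poetry) = 10/24 × 9/23 × 8/22 × 7/21 = 5040/255024 = 5/253.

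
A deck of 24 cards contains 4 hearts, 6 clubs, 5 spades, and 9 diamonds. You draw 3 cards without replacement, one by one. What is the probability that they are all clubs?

P(every draw is a club) = 6/24 × 5/23 × 4/22 = 120/12144 = 5/506.

5/506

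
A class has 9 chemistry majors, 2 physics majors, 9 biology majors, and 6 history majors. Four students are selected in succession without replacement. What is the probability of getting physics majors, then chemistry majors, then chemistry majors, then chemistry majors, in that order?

Chain rule:
P = 2/26 × 9/25 × 8/24 × 7/23 = 1008/358800 = 21/7475.

21/7475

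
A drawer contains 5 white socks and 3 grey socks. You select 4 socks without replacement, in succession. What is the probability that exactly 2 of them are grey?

3/7

One ordering (grey drawn first) has probability 3/8 × 2/7 × 5/6 × 4/5 = 120/1680 = 1/14.
There are C(4,2) = 6 such orderings, each equally likely, so P = 6 × 1/14 = 3/7.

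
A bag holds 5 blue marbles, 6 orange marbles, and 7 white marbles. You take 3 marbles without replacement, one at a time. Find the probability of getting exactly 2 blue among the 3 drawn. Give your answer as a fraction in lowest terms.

One ordering (blue drawn first) has probability 5/18 × 4/17 × 13/16 = 260/4896 = 65/1224.
There are C(3,2) = 3 such orderings, each equally likely, so P = 3 × 65/1224 = 65/408.

65/408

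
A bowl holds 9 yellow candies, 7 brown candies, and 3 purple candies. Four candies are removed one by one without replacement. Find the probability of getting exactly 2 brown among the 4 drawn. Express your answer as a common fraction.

231/646

One ordering (brown drawn first) has probability 7/19 × 6/18 × 12/17 × 11/16 = 5544/93024 = 77/1292.
There are C(4,2) = 6 such orderings, each equally likely, so P = 6 × 77/1292 = 231/646.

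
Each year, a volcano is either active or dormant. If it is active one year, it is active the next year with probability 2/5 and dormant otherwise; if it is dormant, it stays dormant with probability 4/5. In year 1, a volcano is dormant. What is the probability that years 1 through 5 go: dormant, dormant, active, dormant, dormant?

Year 1 is given. For each transition, use the conditional probability from the current state:
P(dormant | dormant) = 4/5; P(active | dormant) = 1/5; P(dormant | active) = 3/5; P(dormant | dormant) = 4/5.
P = 4/5 × 1/5 × 3/5 × 4/5 = 48/625.

48/625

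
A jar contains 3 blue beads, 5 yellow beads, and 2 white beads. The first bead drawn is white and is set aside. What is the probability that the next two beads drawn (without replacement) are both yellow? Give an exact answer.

After the first draw, 5 of the remaining 9 beads are yellow.
P = 5/9 × 4/8 = 20/72 = 5/18.

5/18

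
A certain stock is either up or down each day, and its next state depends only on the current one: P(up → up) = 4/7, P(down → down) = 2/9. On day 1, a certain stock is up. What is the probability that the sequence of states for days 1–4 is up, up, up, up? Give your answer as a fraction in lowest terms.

Day 1 is given. For each transition, use the conditional probability from the current state:
P(up | up) = 4/7; P(up | up) = 4/7; P(up | up) = 4/7.
P = 4/7 × 4/7 × 4/7 = 64/343.

64/343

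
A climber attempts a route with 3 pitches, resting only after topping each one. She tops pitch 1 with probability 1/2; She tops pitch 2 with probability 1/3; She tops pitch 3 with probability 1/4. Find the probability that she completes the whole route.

1/24

Each stage is reached only if all earlier stages succeed, so
P = 1/2 × 1/3 × 1/4 = 1/24.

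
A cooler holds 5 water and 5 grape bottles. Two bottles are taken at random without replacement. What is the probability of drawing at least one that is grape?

7/9

P(no grape) = 5/10 × 4/9 = 20/90 = 2/9.
P(at least one) = 1 − 2/9 = 7/9.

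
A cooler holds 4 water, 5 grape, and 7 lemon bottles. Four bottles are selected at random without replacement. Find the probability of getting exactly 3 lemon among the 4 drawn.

One ordering (lemon drawn first) has probability 7/16 × 6/15 × 5/14 × 9/13 = 1890/43680 = 9/208.
There are C(4,3) = 4 such orderings, each equally likely, so P = 4 × 9/208 = 9/52.

9/52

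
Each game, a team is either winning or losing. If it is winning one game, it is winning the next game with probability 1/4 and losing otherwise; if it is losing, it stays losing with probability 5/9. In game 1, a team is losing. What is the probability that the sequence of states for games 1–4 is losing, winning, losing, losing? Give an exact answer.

Game 1 is given. For each transition, use the conditional probability from the current state:
P(winning | losing) = 4/9; P(losing | winning) = 3/4; P(losing | losing) = 5/9.
P = 4/9 × 3/4 × 5/9 = 60/324 = 5/27.

5/27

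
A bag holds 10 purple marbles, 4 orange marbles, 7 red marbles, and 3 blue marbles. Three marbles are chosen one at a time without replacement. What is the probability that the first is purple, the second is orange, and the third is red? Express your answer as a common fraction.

35/1518

Multiply the probability of each draw given the previous ones:
P = 10/24 × 4/23 × 7/22 = 280/12144 = 35/1518.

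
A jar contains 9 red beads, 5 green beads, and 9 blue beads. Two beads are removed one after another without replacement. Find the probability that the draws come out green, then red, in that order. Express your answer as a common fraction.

45/506

Chain rule:
P = 5/23 × 9/22 = 45/506.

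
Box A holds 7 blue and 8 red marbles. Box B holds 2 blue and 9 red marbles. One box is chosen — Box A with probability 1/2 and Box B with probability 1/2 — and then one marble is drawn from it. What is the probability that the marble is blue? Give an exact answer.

107/330

From Box A: P(blue) = 7/15.
From Box B: P(blue) = 2/11.
Total probability = (1/2)(7/15) + (1/2)(2/11) = 107/330.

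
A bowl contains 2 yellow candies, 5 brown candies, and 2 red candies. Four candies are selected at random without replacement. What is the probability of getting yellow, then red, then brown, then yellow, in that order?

5/756

Multiply the probability of each draw given the previous ones:
P = 2/9 × 2/8 × 5/7 × 1/6 = 20/3024 = 5/756.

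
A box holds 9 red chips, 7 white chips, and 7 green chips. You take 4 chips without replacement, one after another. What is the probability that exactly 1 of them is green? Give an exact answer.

112/253

One ordering (green drawn first) has probability 7/23 × 16/22 × 15/21 × 14/20 = 23520/212520 = 28/253.
There are C(4,1) = 4 such orderings, each equally likely, so P = 4 × 28/253 = 112/253.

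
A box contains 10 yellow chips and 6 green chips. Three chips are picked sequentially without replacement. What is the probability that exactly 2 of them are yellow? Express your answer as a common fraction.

27/56

One ordering (yellow drawn first) has probability 10/16 × 9/15 × 6/14 = 540/3360 = 9/56.
There are C(3,2) = 3 such orderings, each equally likely, so P = 3 × 9/56 = 27/56.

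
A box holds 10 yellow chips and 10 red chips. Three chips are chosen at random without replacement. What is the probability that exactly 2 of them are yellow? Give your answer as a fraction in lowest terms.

One ordering (yellow drawn first) has probability 10/20 × 9/19 × 10/18 = 900/6840 = 5/38.
There are C(3,2) = 3 such orderings, each equally likely, so P = 3 × 5/38 = 15/38.

15/38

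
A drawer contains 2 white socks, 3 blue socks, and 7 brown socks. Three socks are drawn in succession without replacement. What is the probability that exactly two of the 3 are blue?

27/220

One ordering (blue drawn first) has probability 3/12 × 2/11 × 9/10 = 54/1320 = 9/220.
There are C(3,2) = 3 such orderings, each equally likely, so P = 3 × 9/220 = 27/220.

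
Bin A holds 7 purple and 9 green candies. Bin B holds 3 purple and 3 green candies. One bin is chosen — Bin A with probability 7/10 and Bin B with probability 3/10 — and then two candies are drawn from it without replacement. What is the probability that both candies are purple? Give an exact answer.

73/400

From Bin A: P(both purple) = (7/16)(6/15) = 7/40.
From Bin B: P(both purple) = (3/6)(2/5) = 1/5.
Total probability = (7/10)(7/40) + (3/10)(1/5) = 73/400.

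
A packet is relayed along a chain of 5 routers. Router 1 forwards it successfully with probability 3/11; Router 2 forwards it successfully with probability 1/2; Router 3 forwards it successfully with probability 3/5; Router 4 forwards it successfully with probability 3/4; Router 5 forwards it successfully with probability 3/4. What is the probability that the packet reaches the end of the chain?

81/1760

The events are sequential, so multiply the conditional probabilities:
P = 3/11 × 1/2 × 3/5 × 3/4 × 3/4 = 81/1760.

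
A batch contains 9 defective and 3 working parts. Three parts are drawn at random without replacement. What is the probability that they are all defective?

P(all defective) = 9/12 × 8/11 × 7/10 = 504/1320 = 21/55.

21/55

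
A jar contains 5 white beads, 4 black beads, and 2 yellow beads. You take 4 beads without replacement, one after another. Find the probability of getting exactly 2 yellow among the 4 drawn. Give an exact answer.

6/55

One ordering (yellow drawn first) has probability 2/11 × 1/10 × 9/9 × 8/8 = 144/7920 = 1/55.
There are C(4,2) = 6 such orderings, each equally likely, so P = 6 × 1/55 = 6/55.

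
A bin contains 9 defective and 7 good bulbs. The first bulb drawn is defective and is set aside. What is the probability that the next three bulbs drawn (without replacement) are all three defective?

With the first bulb removed, 8 defective remain out of 15.
P = 8/15 × 7/14 × 6/13 = 336/2730 = 8/65.

8/65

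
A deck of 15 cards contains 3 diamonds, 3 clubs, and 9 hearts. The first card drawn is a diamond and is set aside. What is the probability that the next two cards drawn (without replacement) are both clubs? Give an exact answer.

3/91

After the first draw, 3 of the remaining 14 cards are clubs.
P = 3/14 × 2/13 = 6/182 = 3/91.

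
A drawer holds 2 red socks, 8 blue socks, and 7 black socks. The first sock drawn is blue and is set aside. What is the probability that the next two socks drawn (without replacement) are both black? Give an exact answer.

With the first sock removed, 7 black remain out of 16.
P = 7/16 × 6/15 = 42/240 = 7/40.

7/40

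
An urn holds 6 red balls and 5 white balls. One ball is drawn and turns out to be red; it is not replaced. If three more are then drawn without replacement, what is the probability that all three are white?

1/12

With the first ball removed, 5 white remain out of 10.
P = 5/10 × 4/9 × 3/8 = 60/720 = 1/12.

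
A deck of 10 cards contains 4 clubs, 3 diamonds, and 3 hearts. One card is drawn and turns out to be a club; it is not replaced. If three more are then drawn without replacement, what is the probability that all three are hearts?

1/84

With the first card removed, 3 hearts remain out of 9.
P = 3/9 × 2/8 × 1/7 = 6/504 = 1/84.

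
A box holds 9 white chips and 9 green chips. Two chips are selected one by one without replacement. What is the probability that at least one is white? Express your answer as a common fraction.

13/17

P(no white) = 9/18 × 8/17 = 72/306 = 4/17.
P(at least one) = 1 − 4/17 = 13/17.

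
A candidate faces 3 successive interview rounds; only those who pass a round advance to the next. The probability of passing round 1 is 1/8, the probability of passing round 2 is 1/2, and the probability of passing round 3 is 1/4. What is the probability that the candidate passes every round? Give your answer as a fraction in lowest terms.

The events are sequential, so multiply the conditional probabilities:
P = 1/8 × 1/2 × 1/4 = 1/64.

1/64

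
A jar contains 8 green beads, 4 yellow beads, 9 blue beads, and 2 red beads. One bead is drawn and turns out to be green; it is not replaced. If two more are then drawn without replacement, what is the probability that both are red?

With the first bead removed, 2 red remain out of 22.
P = 2/22 × 1/21 = 2/462 = 1/231.

1/231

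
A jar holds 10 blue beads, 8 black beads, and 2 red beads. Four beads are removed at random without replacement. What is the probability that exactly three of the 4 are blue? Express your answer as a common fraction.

80/323

One ordering (blue drawn first) has probability 10/20 × 9/19 × 8/18 × 10/17 = 7200/116280 = 20/323.
There are C(4,3) = 4 such orderings, each equally likely, so P = 4 × 20/323 = 80/323.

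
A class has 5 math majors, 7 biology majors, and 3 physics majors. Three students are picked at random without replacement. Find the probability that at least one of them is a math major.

67/91

P(no math majors) = 10/15 × 9/14 × 8/13 = 720/2730 = 24/91.
P(at least one) = 1 − 24/91 = 67/91.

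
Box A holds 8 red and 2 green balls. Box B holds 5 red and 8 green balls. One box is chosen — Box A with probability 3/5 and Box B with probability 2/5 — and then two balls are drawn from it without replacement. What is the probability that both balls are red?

138/325

From Box A: P(both red) = (8/10)(7/9) = 28/45.
From Box B: P(both red) = (5/13)(4/12) = 5/39.
Total probability = (3/5)(28/45) + (2/5)(5/39) = 138/325.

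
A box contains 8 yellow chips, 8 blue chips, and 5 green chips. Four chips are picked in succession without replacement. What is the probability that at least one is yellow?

P(no yellow) = 13/21 × 12/20 × 11/19 × 10/18 = 17160/143640 = 143/1197.
P(at least one) = 1 − 143/1197 = 1054/1197.

1054/1197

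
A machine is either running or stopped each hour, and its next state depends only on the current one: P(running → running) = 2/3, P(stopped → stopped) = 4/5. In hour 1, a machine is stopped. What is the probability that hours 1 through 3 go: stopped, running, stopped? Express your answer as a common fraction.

1/15

Hour 1 is given. For each transition, use the conditional probability from the current state:
P(running | stopped) = 1/5; P(stopped | running) = 1/3.
P = 1/5 × 1/3 = 1/15.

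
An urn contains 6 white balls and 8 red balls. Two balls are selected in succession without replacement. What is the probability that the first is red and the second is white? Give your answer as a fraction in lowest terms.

24/91

Chain rule:
P = 8/14 × 6/13 = 48/182 = 24/91.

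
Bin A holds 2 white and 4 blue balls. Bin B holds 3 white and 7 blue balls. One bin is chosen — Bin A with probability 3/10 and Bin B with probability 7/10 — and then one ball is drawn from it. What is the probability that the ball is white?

31/100

From Bin A: P(white) = 2/6.
From Bin B: P(white) = 3/10.
Total probability = (3/10)(2/6) + (7/10)(3/10) = 31/100.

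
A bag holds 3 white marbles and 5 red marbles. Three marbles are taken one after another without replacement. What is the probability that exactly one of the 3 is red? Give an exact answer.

One ordering (red drawn first) has probability 5/8 × 3/7 × 2/6 = 30/336 = 5/56.
There are C(3,1) = 3 such orderings, each equally likely, so P = 3 × 5/56 = 15/56.

15/56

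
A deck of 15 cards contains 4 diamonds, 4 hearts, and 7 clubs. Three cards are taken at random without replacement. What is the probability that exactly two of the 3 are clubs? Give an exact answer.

One ordering (clubs drawn first) has probability 7/15 × 6/14 × 8/13 = 336/2730 = 8/65.
There are C(3,2) = 3 such orderings, each equally likely, so P = 3 × 8/65 = 24/65.

24/65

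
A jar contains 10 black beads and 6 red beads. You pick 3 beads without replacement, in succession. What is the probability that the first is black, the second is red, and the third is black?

9/56

Each draw changes the counts, so multiply the conditional probabilities along the sequence:
P = 10/16 × 6/15 × 9/14 = 540/3360 = 9/56.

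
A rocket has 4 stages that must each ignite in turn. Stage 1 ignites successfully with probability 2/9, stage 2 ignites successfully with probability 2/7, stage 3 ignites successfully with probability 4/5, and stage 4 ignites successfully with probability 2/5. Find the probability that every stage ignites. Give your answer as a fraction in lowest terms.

32/1575

The events are sequential, so multiply the conditional probabilities:
P = 2/9 × 2/7 × 4/5 × 2/5 = 32/1575.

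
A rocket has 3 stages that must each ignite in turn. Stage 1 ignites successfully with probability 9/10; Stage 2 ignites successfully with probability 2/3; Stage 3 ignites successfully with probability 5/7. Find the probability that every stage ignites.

3/7

Multiplying along the chain,
P = 9/10 × 2/3 × 5/7 = 90/210 = 3/7.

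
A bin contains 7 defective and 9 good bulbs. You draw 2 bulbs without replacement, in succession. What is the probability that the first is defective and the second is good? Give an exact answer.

21/80

Multiply the probability of each draw given the previous ones:
P = 7/16 × 9/15 = 63/240 = 21/80.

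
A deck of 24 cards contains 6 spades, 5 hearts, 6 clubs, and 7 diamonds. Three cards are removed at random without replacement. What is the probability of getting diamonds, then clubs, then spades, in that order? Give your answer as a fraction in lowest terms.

Multiply the probability of each draw given the previous ones:
P = 7/24 × 6/23 × 6/22 = 252/12144 = 21/1012.

21/1012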